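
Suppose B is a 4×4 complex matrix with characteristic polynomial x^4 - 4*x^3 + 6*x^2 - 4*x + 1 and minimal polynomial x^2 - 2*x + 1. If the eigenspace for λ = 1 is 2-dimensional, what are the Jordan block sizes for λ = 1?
Block sizes for λ = 1: [2, 2]

Step 1 — from the characteristic polynomial, algebraic multiplicity of λ = 1 is 4. From dim ker(B − (1)·I) = 2, there are exactly 2 Jordan blocks for λ = 1.
Step 2 — from the minimal polynomial, the factor (x − 1)^2 tells us the largest block for λ = 1 has size 2.
Step 3 — with total size 4, 2 blocks, and largest block 2, the block sizes (in nonincreasing order) are [2, 2].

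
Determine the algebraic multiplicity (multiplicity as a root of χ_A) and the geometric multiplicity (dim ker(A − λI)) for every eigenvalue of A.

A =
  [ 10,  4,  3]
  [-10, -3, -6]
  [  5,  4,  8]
λ = 5: alg = 3, geom = 2

Step 1 — factor the characteristic polynomial to read off the algebraic multiplicities:
  χ_A(x) = (x - 5)^3

Step 2 — compute geometric multiplicities via the rank-nullity identity g(λ) = n − rank(A − λI):
  rank(A − (5)·I) = 1, so dim ker(A − (5)·I) = n − 1 = 2

Summary:
  λ = 5: algebraic multiplicity = 3, geometric multiplicity = 2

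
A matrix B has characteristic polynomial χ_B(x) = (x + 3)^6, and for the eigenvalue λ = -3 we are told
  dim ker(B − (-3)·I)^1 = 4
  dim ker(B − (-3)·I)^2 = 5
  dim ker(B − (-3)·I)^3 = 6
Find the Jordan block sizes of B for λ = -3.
Block sizes for λ = -3: [3, 1, 1, 1]

From the dimensions of kernels of powers, the number of Jordan blocks of size at least j is d_j − d_{j−1} where d_j = dim ker(N^j) (with d_0 = 0). Computing the differences gives [4, 1, 1].
The number of blocks of size exactly k is (#blocks of size ≥ k) − (#blocks of size ≥ k + 1), so the partition is: 3 block(s) of size 1, 1 block(s) of size 3.
In nonincreasing order the block sizes are [3, 1, 1, 1].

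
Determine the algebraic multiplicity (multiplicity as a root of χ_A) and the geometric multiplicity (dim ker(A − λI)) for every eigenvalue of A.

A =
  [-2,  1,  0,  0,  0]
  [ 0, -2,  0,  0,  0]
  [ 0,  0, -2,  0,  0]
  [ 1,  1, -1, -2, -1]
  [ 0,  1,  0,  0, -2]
λ = -2: alg = 5, geom = 3

Step 1 — factor the characteristic polynomial to read off the algebraic multiplicities:
  χ_A(x) = (x + 2)^5

Step 2 — compute geometric multiplicities via the rank-nullity identity g(λ) = n − rank(A − λI):
  rank(A − (-2)·I) = 2, so dim ker(A − (-2)·I) = n − 2 = 3

Summary:
  λ = -2: algebraic multiplicity = 5, geometric multiplicity = 3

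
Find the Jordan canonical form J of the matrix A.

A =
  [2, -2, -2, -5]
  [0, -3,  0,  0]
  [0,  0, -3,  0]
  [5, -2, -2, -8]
J_2(-3) ⊕ J_1(-3) ⊕ J_1(-3)

The characteristic polynomial is
  det(x·I − A) = x^4 + 12*x^3 + 54*x^2 + 108*x + 81 = (x + 3)^4

Eigenvalues and multiplicities (the geometric multiplicity of λ is n − rank(A − λI), which equals the number of Jordan blocks for λ):
  λ = -3: algebraic multiplicity = 4, geometric multiplicity = 3

Determining the block sizes for each eigenvalue:
  λ = -3: 3 blocks summing to 4 forces exactly one block of size 2 and the rest size 1 → block sizes [2, 1, 1]

Assembling the blocks gives a Jordan form
J =
  [-3,  1,  0,  0]
  [ 0, -3,  0,  0]
  [ 0,  0, -3,  0]
  [ 0,  0,  0, -3]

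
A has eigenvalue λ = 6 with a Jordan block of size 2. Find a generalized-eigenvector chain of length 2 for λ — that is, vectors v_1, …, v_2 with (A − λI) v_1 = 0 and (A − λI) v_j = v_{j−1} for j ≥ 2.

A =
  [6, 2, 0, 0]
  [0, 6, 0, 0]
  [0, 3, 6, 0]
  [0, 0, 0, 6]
A Jordan chain for λ = 6 of length 2:
v_1 = (2, 0, 3, 0)ᵀ
v_2 = (0, 1, 0, 0)ᵀ

Let N = A − (6)·I. We want v_2 with N^2 v_2 = 0 but N^1 v_2 ≠ 0; then v_{j-1} := N · v_j for j = 2, …, 2.

Pick v_2 = (0, 1, 0, 0)ᵀ.
Then v_1 = N · v_2 = (2, 0, 3, 0)ᵀ.

Sanity check: (A − (6)·I) v_1 = (0, 0, 0, 0)ᵀ = 0. ✓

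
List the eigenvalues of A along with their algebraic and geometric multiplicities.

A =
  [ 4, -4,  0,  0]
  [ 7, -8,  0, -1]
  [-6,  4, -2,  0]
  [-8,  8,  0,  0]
λ = -2: alg = 3, geom = 2; λ = 0: alg = 1, geom = 1

Step 1 — factor the characteristic polynomial to read off the algebraic multiplicities:
  χ_A(x) = x*(x + 2)^3

Step 2 — compute geometric multiplicities via the rank-nullity identity g(λ) = n − rank(A − λI):
  rank(A − (-2)·I) = 2, so dim ker(A − (-2)·I) = n − 2 = 2
  rank(A − (0)·I) = 3, so dim ker(A − (0)·I) = n − 3 = 1

Summary:
  λ = -2: algebraic multiplicity = 3, geometric multiplicity = 2
  λ = 0: algebraic multiplicity = 1, geometric multiplicity = 1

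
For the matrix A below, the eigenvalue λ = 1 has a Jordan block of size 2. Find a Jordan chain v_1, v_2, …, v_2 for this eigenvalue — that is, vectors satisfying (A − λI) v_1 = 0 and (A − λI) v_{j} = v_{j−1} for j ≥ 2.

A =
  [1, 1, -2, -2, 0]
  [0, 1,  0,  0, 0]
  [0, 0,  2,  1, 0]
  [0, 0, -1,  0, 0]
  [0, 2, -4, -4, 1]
A Jordan chain for λ = 1 of length 2:
v_1 = (1, 0, 0, 0, 2)ᵀ
v_2 = (0, 1, 0, 0, 0)ᵀ

Let N = A − (1)·I. We want v_2 with N^2 v_2 = 0 but N^1 v_2 ≠ 0; then v_{j-1} := N · v_j for j = 2, …, 2.

Pick v_2 = (0, 1, 0, 0, 0)ᵀ.
Then v_1 = N · v_2 = (1, 0, 0, 0, 2)ᵀ.

Sanity check: (A − (1)·I) v_1 = (0, 0, 0, 0, 0)ᵀ = 0. ✓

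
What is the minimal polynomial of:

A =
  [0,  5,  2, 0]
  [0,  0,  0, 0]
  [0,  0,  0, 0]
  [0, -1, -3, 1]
x^3 - x^2

The characteristic polynomial is χ_A(x) = x^3*(x - 1), so the eigenvalues are known. The minimal polynomial is
  m_A(x) = Π_λ (x − λ)^{k_λ}
where k_λ is the size of the *largest* Jordan block for λ (equivalently, the smallest k with (A − λI)^k v = 0 for every generalised eigenvector v of λ).

  λ = 0: largest Jordan block has size 2, contributing (x − 0)^2
  λ = 1: largest Jordan block has size 1, contributing (x − 1)

So m_A(x) = x^2*(x - 1) = x^3 - x^2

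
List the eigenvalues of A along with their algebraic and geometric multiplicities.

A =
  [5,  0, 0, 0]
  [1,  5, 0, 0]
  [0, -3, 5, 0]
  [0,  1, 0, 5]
λ = 5: alg = 4, geom = 2

Step 1 — factor the characteristic polynomial to read off the algebraic multiplicities:
  χ_A(x) = (x - 5)^4

Step 2 — compute geometric multiplicities via the rank-nullity identity g(λ) = n − rank(A − λI):
  rank(A − (5)·I) = 2, so dim ker(A − (5)·I) = n − 2 = 2

Summary:
  λ = 5: algebraic multiplicity = 4, geometric multiplicity = 2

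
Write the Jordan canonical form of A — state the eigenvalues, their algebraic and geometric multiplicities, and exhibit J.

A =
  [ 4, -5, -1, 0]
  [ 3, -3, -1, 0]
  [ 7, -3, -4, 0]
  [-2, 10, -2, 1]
J_3(-1) ⊕ J_1(1)

The characteristic polynomial is
  det(x·I − A) = x^4 + 2*x^3 - 2*x - 1 = (x - 1)*(x + 1)^3

Eigenvalues and multiplicities (the geometric multiplicity of λ is n − rank(A − λI), which equals the number of Jordan blocks for λ):
  λ = -1: algebraic multiplicity = 3, geometric multiplicity = 1
  λ = 1: algebraic multiplicity = 1, geometric multiplicity = 1

Determining the block sizes for each eigenvalue:
  λ = -1: one block (gm = 1), so the single block has size am = 3 → block sizes [3]
  λ = 1: one block (gm = 1), so the single block has size am = 1 → block sizes [1]

Assembling the blocks gives a Jordan form
J =
  [-1,  1,  0, 0]
  [ 0, -1,  1, 0]
  [ 0,  0, -1, 0]
  [ 0,  0,  0, 1]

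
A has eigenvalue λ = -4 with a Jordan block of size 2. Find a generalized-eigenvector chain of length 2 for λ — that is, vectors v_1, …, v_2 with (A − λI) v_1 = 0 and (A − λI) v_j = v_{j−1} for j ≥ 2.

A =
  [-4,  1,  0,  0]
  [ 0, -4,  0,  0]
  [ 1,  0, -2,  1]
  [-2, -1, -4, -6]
A Jordan chain for λ = -4 of length 2:
v_1 = (0, 0, 1, -2)ᵀ
v_2 = (1, 0, 0, 0)ᵀ

Let N = A − (-4)·I. We want v_2 with N^2 v_2 = 0 but N^1 v_2 ≠ 0; then v_{j-1} := N · v_j for j = 2, …, 2.

Pick v_2 = (1, 0, 0, 0)ᵀ.
Then v_1 = N · v_2 = (0, 0, 1, -2)ᵀ.

Sanity check: (A − (-4)·I) v_1 = (0, 0, 0, 0)ᵀ = 0. ✓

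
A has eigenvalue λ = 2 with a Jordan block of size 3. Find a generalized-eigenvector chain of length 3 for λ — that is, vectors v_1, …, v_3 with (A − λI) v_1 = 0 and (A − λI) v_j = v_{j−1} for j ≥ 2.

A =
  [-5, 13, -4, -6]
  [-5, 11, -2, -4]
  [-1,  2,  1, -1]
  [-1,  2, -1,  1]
A Jordan chain for λ = 2 of length 3:
v_1 = (-6, -4, -1, -1)ᵀ
v_2 = (-7, -5, -1, -1)ᵀ
v_3 = (1, 0, 0, 0)ᵀ

Let N = A − (2)·I. We want v_3 with N^3 v_3 = 0 but N^2 v_3 ≠ 0; then v_{j-1} := N · v_j for j = 3, …, 2.

Pick v_3 = (1, 0, 0, 0)ᵀ.
Then v_2 = N · v_3 = (-7, -5, -1, -1)ᵀ.
Then v_1 = N · v_2 = (-6, -4, -1, -1)ᵀ.

Sanity check: (A − (2)·I) v_1 = (0, 0, 0, 0)ᵀ = 0. ✓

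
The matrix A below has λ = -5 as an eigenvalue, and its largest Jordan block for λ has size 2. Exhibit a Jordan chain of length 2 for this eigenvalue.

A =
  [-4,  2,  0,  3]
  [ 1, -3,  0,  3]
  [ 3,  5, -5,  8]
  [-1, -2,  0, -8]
A Jordan chain for λ = -5 of length 2:
v_1 = (1, 1, 3, -1)ᵀ
v_2 = (1, 0, 0, 0)ᵀ

Let N = A − (-5)·I. We want v_2 with N^2 v_2 = 0 but N^1 v_2 ≠ 0; then v_{j-1} := N · v_j for j = 2, …, 2.

Pick v_2 = (1, 0, 0, 0)ᵀ.
Then v_1 = N · v_2 = (1, 1, 3, -1)ᵀ.

Sanity check: (A − (-5)·I) v_1 = (0, 0, 0, 0)ᵀ = 0. ✓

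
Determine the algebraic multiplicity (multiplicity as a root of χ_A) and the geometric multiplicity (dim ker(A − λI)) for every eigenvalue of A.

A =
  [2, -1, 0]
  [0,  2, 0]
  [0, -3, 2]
λ = 2: alg = 3, geom = 2

Step 1 — factor the characteristic polynomial to read off the algebraic multiplicities:
  χ_A(x) = (x - 2)^3

Step 2 — compute geometric multiplicities via the rank-nullity identity g(λ) = n − rank(A − λI):
  rank(A − (2)·I) = 1, so dim ker(A − (2)·I) = n − 1 = 2

Summary:
  λ = 2: algebraic multiplicity = 3, geometric multiplicity = 2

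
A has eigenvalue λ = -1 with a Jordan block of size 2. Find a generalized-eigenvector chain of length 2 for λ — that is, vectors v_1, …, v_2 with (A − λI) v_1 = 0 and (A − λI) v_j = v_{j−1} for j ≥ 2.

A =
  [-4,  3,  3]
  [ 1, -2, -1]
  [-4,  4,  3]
A Jordan chain for λ = -1 of length 2:
v_1 = (-3, 1, -4)ᵀ
v_2 = (1, 0, 0)ᵀ

Let N = A − (-1)·I. We want v_2 with N^2 v_2 = 0 but N^1 v_2 ≠ 0; then v_{j-1} := N · v_j for j = 2, …, 2.

Pick v_2 = (1, 0, 0)ᵀ.
Then v_1 = N · v_2 = (-3, 1, -4)ᵀ.

Sanity check: (A − (-1)·I) v_1 = (0, 0, 0)ᵀ = 0. ✓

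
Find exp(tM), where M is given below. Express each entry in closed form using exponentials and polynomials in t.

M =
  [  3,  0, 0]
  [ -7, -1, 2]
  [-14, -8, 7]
e^{tM} =
  [exp(3*t), 0, 0]
  [-7*t*exp(3*t), -4*t*exp(3*t) + exp(3*t), 2*t*exp(3*t)]
  [-14*t*exp(3*t), -8*t*exp(3*t), 4*t*exp(3*t) + exp(3*t)]

Strategy: write M = P · J · P⁻¹ where J is a Jordan canonical form, so e^{tM} = P · e^{tJ} · P⁻¹, and e^{tJ} can be computed block-by-block.

M has Jordan form
J =
  [3, 1, 0]
  [0, 3, 0]
  [0, 0, 3]
(up to reordering of blocks).

Per-block formulas:
  For a 2×2 Jordan block J_2(3): exp(t · J_2(3)) = e^(3t)·(I + t·N), where N is the 2×2 nilpotent shift.
  For a 1×1 block at λ = 3: exp(t · [3]) = [e^(3t)].

After assembling e^{tJ} and conjugating by P, we get:

e^{tM} =
  [exp(3*t), 0, 0]
  [-7*t*exp(3*t), -4*t*exp(3*t) + exp(3*t), 2*t*exp(3*t)]
  [-14*t*exp(3*t), -8*t*exp(3*t), 4*t*exp(3*t) + exp(3*t)]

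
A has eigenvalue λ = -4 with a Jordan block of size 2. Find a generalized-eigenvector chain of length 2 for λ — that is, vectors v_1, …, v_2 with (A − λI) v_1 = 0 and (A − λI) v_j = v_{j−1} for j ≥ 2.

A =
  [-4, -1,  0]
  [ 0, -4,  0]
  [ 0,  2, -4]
A Jordan chain for λ = -4 of length 2:
v_1 = (-1, 0, 2)ᵀ
v_2 = (0, 1, 0)ᵀ

Let N = A − (-4)·I. We want v_2 with N^2 v_2 = 0 but N^1 v_2 ≠ 0; then v_{j-1} := N · v_j for j = 2, …, 2.

Pick v_2 = (0, 1, 0)ᵀ.
Then v_1 = N · v_2 = (-1, 0, 2)ᵀ.

Sanity check: (A − (-4)·I) v_1 = (0, 0, 0)ᵀ = 0. ✓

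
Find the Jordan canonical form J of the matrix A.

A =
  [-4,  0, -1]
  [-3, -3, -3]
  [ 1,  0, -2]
J_2(-3) ⊕ J_1(-3)

The characteristic polynomial is
  det(x·I − A) = x^3 + 9*x^2 + 27*x + 27 = (x + 3)^3

Eigenvalues and multiplicities (the geometric multiplicity of λ is n − rank(A − λI), which equals the number of Jordan blocks for λ):
  λ = -3: algebraic multiplicity = 3, geometric multiplicity = 2

Determining the block sizes for each eigenvalue:
  λ = -3: 2 blocks summing to 3 forces exactly one block of size 2 and the rest size 1 → block sizes [2, 1]

Assembling the blocks gives a Jordan form
J =
  [-3,  1,  0]
  [ 0, -3,  0]
  [ 0,  0, -3]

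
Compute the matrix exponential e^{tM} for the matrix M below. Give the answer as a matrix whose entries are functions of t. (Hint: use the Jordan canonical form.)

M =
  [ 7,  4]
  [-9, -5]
e^{tM} =
  [6*t*exp(t) + exp(t), 4*t*exp(t)]
  [-9*t*exp(t), -6*t*exp(t) + exp(t)]

Strategy: write M = P · J · P⁻¹ where J is a Jordan canonical form, so e^{tM} = P · e^{tJ} · P⁻¹, and e^{tJ} can be computed block-by-block.

M has Jordan form
J =
  [1, 1]
  [0, 1]
(up to reordering of blocks).

Per-block formulas:
  For a 2×2 Jordan block J_2(1): exp(t · J_2(1)) = e^(1t)·(I + t·N), where N is the 2×2 nilpotent shift.

After assembling e^{tJ} and conjugating by P, we get:

e^{tM} =
  [6*t*exp(t) + exp(t), 4*t*exp(t)]
  [-9*t*exp(t), -6*t*exp(t) + exp(t)]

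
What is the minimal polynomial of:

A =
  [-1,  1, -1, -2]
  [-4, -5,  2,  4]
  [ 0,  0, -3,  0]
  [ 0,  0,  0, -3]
x^2 + 6*x + 9

The characteristic polynomial is χ_A(x) = (x + 3)^4, so the eigenvalues are known. The minimal polynomial is
  m_A(x) = Π_λ (x − λ)^{k_λ}
where k_λ is the size of the *largest* Jordan block for λ (equivalently, the smallest k with (A − λI)^k v = 0 for every generalised eigenvector v of λ).

  λ = -3: largest Jordan block has size 2, contributing (x + 3)^2

So m_A(x) = (x + 3)^2 = x^2 + 6*x + 9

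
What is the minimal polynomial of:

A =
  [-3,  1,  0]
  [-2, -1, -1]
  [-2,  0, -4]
x^3 + 8*x^2 + 21*x + 18

The characteristic polynomial is χ_A(x) = (x + 2)*(x + 3)^2, so the eigenvalues are known. The minimal polynomial is
  m_A(x) = Π_λ (x − λ)^{k_λ}
where k_λ is the size of the *largest* Jordan block for λ (equivalently, the smallest k with (A − λI)^k v = 0 for every generalised eigenvector v of λ).

  λ = -3: largest Jordan block has size 2, contributing (x + 3)^2
  λ = -2: largest Jordan block has size 1, contributing (x + 2)

So m_A(x) = (x + 2)*(x + 3)^2 = x^3 + 8*x^2 + 21*x + 18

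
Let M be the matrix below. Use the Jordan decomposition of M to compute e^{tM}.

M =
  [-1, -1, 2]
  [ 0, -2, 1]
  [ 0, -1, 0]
e^{tM} =
  [exp(-t), -t^2*exp(-t)/2 - t*exp(-t), t^2*exp(-t)/2 + 2*t*exp(-t)]
  [0, -t*exp(-t) + exp(-t), t*exp(-t)]
  [0, -t*exp(-t), t*exp(-t) + exp(-t)]

Strategy: write M = P · J · P⁻¹ where J is a Jordan canonical form, so e^{tM} = P · e^{tJ} · P⁻¹, and e^{tJ} can be computed block-by-block.

M has Jordan form
J =
  [-1,  1,  0]
  [ 0, -1,  1]
  [ 0,  0, -1]
(up to reordering of blocks).

Per-block formulas:
  For a 3×3 Jordan block J_3(-1): exp(t · J_3(-1)) = e^(-1t)·(I + t·N + (t^2/2)·N^2), where N is the 3×3 nilpotent shift.

After assembling e^{tJ} and conjugating by P, we get:

e^{tM} =
  [exp(-t), -t^2*exp(-t)/2 - t*exp(-t), t^2*exp(-t)/2 + 2*t*exp(-t)]
  [0, -t*exp(-t) + exp(-t), t*exp(-t)]
  [0, -t*exp(-t), t*exp(-t) + exp(-t)]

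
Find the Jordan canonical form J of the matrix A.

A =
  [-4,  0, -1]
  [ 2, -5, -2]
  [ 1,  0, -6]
J_2(-5) ⊕ J_1(-5)

The characteristic polynomial is
  det(x·I − A) = x^3 + 15*x^2 + 75*x + 125 = (x + 5)^3

Eigenvalues and multiplicities (the geometric multiplicity of λ is n − rank(A − λI), which equals the number of Jordan blocks for λ):
  λ = -5: algebraic multiplicity = 3, geometric multiplicity = 2

Determining the block sizes for each eigenvalue:
  λ = -5: 2 blocks summing to 3 forces exactly one block of size 2 and the rest size 1 → block sizes [2, 1]

Assembling the blocks gives a Jordan form
J =
  [-5,  1,  0]
  [ 0, -5,  0]
  [ 0,  0, -5]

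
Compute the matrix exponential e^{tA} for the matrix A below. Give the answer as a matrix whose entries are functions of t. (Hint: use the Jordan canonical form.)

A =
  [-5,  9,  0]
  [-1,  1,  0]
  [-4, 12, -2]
e^{tA} =
  [-3*t*exp(-2*t) + exp(-2*t), 9*t*exp(-2*t), 0]
  [-t*exp(-2*t), 3*t*exp(-2*t) + exp(-2*t), 0]
  [-4*t*exp(-2*t), 12*t*exp(-2*t), exp(-2*t)]

Strategy: write A = P · J · P⁻¹ where J is a Jordan canonical form, so e^{tA} = P · e^{tJ} · P⁻¹, and e^{tJ} can be computed block-by-block.

A has Jordan form
J =
  [-2,  1,  0]
  [ 0, -2,  0]
  [ 0,  0, -2]
(up to reordering of blocks).

Per-block formulas:
  For a 2×2 Jordan block J_2(-2): exp(t · J_2(-2)) = e^(-2t)·(I + t·N), where N is the 2×2 nilpotent shift.
  For a 1×1 block at λ = -2: exp(t · [-2]) = [e^(-2t)].

After assembling e^{tJ} and conjugating by P, we get:

e^{tA} =
  [-3*t*exp(-2*t) + exp(-2*t), 9*t*exp(-2*t), 0]
  [-t*exp(-2*t), 3*t*exp(-2*t) + exp(-2*t), 0]
  [-4*t*exp(-2*t), 12*t*exp(-2*t), exp(-2*t)]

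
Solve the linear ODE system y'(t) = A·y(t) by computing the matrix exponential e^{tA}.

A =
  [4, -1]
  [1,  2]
e^{tA} =
  [t*exp(3*t) + exp(3*t), -t*exp(3*t)]
  [t*exp(3*t), -t*exp(3*t) + exp(3*t)]

Strategy: write A = P · J · P⁻¹ where J is a Jordan canonical form, so e^{tA} = P · e^{tJ} · P⁻¹, and e^{tJ} can be computed block-by-block.

A has Jordan form
J =
  [3, 1]
  [0, 3]
(up to reordering of blocks).

Per-block formulas:
  For a 2×2 Jordan block J_2(3): exp(t · J_2(3)) = e^(3t)·(I + t·N), where N is the 2×2 nilpotent shift.

After assembling e^{tJ} and conjugating by P, we get:

e^{tA} =
  [t*exp(3*t) + exp(3*t), -t*exp(3*t)]
  [t*exp(3*t), -t*exp(3*t) + exp(3*t)]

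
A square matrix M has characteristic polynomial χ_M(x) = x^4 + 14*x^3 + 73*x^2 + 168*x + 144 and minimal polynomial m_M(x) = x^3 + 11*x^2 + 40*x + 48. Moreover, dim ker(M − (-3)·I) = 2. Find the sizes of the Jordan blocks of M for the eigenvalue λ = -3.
Block sizes for λ = -3: [1, 1]

Step 1 — from the characteristic polynomial, algebraic multiplicity of λ = -3 is 2. From dim ker(M − (-3)·I) = 2, there are exactly 2 Jordan blocks for λ = -3.
Step 2 — from the minimal polynomial, the factor (x + 3) tells us the largest block for λ = -3 has size 1.
Step 3 — with total size 2, 2 blocks, and largest block 1, the block sizes (in nonincreasing order) are [1, 1].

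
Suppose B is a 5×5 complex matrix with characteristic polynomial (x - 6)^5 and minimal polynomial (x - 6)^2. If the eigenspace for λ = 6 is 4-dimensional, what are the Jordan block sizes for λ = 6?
Block sizes for λ = 6: [2, 1, 1, 1]

Step 1 — from the characteristic polynomial, algebraic multiplicity of λ = 6 is 5. From dim ker(B − (6)·I) = 4, there are exactly 4 Jordan blocks for λ = 6.
Step 2 — from the minimal polynomial, the factor (x − 6)^2 tells us the largest block for λ = 6 has size 2.
Step 3 — with total size 5, 4 blocks, and largest block 2, the block sizes (in nonincreasing order) are [2, 1, 1, 1].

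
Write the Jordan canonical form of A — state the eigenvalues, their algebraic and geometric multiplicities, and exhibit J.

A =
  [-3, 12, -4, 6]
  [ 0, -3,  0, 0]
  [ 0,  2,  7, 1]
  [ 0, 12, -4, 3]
J_1(-3) ⊕ J_1(-3) ⊕ J_2(5)

The characteristic polynomial is
  det(x·I − A) = x^4 - 4*x^3 - 26*x^2 + 60*x + 225 = (x - 5)^2*(x + 3)^2

Eigenvalues and multiplicities (the geometric multiplicity of λ is n − rank(A − λI), which equals the number of Jordan blocks for λ):
  λ = -3: algebraic multiplicity = 2, geometric multiplicity = 2
  λ = 5: algebraic multiplicity = 2, geometric multiplicity = 1

Determining the block sizes for each eigenvalue:
  λ = -3: gm = am = 2, so every block has size 1 → block sizes [1, 1]
  λ = 5: one block (gm = 1), so the single block has size am = 2 → block sizes [2]

Assembling the blocks gives a Jordan form
J =
  [-3,  0, 0, 0]
  [ 0, -3, 0, 0]
  [ 0,  0, 5, 1]
  [ 0,  0, 0, 5]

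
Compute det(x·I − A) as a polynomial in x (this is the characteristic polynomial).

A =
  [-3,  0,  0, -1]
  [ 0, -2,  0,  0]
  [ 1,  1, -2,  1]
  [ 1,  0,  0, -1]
x^4 + 8*x^3 + 24*x^2 + 32*x + 16

Expanding det(x·I − A) (e.g. by cofactor expansion or by noting that A is similar to its Jordan form J, which has the same characteristic polynomial as A) gives
  χ_A(x) = x^4 + 8*x^3 + 24*x^2 + 32*x + 16
which factors as (x + 2)^4. The eigenvalues (with algebraic multiplicities) are λ = -2 with multiplicity 4.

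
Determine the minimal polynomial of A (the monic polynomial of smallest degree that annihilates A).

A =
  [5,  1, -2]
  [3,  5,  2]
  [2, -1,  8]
x^3 - 18*x^2 + 108*x - 216

The characteristic polynomial is χ_A(x) = (x - 6)^3, so the eigenvalues are known. The minimal polynomial is
  m_A(x) = Π_λ (x − λ)^{k_λ}
where k_λ is the size of the *largest* Jordan block for λ (equivalently, the smallest k with (A − λI)^k v = 0 for every generalised eigenvector v of λ).

  λ = 6: largest Jordan block has size 3, contributing (x − 6)^3

So m_A(x) = (x - 6)^3 = x^3 - 18*x^2 + 108*x - 216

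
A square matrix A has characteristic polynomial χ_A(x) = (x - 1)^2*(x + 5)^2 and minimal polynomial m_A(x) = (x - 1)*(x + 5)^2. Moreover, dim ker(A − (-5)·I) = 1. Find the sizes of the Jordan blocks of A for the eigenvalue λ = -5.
Block sizes for λ = -5: [2]

Step 1 — from the characteristic polynomial, algebraic multiplicity of λ = -5 is 2. From dim ker(A − (-5)·I) = 1, there are exactly 1 Jordan blocks for λ = -5.
Step 2 — from the minimal polynomial, the factor (x + 5)^2 tells us the largest block for λ = -5 has size 2.
Step 3 — with total size 2, 1 blocks, and largest block 2, the block sizes (in nonincreasing order) are [2].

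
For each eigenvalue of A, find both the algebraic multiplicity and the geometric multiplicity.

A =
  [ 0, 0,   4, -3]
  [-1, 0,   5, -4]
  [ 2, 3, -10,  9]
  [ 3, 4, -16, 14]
λ = 1: alg = 4, geom = 2

Step 1 — factor the characteristic polynomial to read off the algebraic multiplicities:
  χ_A(x) = (x - 1)^4

Step 2 — compute geometric multiplicities via the rank-nullity identity g(λ) = n − rank(A − λI):
  rank(A − (1)·I) = 2, so dim ker(A − (1)·I) = n − 2 = 2

Summary:
  λ = 1: algebraic multiplicity = 4, geometric multiplicity = 2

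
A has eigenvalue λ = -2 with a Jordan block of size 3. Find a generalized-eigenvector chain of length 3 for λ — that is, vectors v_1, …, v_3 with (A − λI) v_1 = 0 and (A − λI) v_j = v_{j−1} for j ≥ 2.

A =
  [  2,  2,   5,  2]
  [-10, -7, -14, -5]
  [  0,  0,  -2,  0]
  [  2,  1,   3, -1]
A Jordan chain for λ = -2 of length 3:
v_1 = (-2, 5, 0, -1)ᵀ
v_2 = (5, -14, 0, 3)ᵀ
v_3 = (0, 0, 1, 0)ᵀ

Let N = A − (-2)·I. We want v_3 with N^3 v_3 = 0 but N^2 v_3 ≠ 0; then v_{j-1} := N · v_j for j = 3, …, 2.

Pick v_3 = (0, 0, 1, 0)ᵀ.
Then v_2 = N · v_3 = (5, -14, 0, 3)ᵀ.
Then v_1 = N · v_2 = (-2, 5, 0, -1)ᵀ.

Sanity check: (A − (-2)·I) v_1 = (0, 0, 0, 0)ᵀ = 0. ✓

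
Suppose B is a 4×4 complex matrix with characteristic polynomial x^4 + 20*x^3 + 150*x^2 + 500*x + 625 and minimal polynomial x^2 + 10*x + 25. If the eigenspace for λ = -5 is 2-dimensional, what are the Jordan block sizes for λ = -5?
Block sizes for λ = -5: [2, 2]

Step 1 — from the characteristic polynomial, algebraic multiplicity of λ = -5 is 4. From dim ker(B − (-5)·I) = 2, there are exactly 2 Jordan blocks for λ = -5.
Step 2 — from the minimal polynomial, the factor (x + 5)^2 tells us the largest block for λ = -5 has size 2.
Step 3 — with total size 4, 2 blocks, and largest block 2, the block sizes (in nonincreasing order) are [2, 2].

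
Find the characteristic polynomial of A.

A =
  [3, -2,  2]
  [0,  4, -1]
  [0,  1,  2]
x^3 - 9*x^2 + 27*x - 27

Expanding det(x·I − A) (e.g. by cofactor expansion or by noting that A is similar to its Jordan form J, which has the same characteristic polynomial as A) gives
  χ_A(x) = x^3 - 9*x^2 + 27*x - 27
which factors as (x - 3)^3. The eigenvalues (with algebraic multiplicities) are λ = 3 with multiplicity 3.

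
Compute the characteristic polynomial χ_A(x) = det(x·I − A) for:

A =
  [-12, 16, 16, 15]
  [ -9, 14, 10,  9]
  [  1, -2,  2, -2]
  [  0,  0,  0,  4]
x^4 - 8*x^3 + 128*x - 256

Expanding det(x·I − A) (e.g. by cofactor expansion or by noting that A is similar to its Jordan form J, which has the same characteristic polynomial as A) gives
  χ_A(x) = x^4 - 8*x^3 + 128*x - 256
which factors as (x - 4)^3*(x + 4). The eigenvalues (with algebraic multiplicities) are λ = -4 with multiplicity 1, λ = 4 with multiplicity 3.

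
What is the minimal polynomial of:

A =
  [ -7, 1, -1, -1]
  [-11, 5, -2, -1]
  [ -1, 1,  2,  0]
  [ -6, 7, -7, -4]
x^4 + 4*x^3 - 26*x^2 - 60*x + 225

The characteristic polynomial is χ_A(x) = (x - 3)^2*(x + 5)^2, so the eigenvalues are known. The minimal polynomial is
  m_A(x) = Π_λ (x − λ)^{k_λ}
where k_λ is the size of the *largest* Jordan block for λ (equivalently, the smallest k with (A − λI)^k v = 0 for every generalised eigenvector v of λ).

  λ = -5: largest Jordan block has size 2, contributing (x + 5)^2
  λ = 3: largest Jordan block has size 2, contributing (x − 3)^2

So m_A(x) = (x - 3)^2*(x + 5)^2 = x^4 + 4*x^3 - 26*x^2 - 60*x + 225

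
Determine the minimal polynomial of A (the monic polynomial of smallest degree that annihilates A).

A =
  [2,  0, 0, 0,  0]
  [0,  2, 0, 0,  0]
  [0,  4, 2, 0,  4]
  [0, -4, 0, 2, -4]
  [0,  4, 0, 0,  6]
x^2 - 8*x + 12

The characteristic polynomial is χ_A(x) = (x - 6)*(x - 2)^4, so the eigenvalues are known. The minimal polynomial is
  m_A(x) = Π_λ (x − λ)^{k_λ}
where k_λ is the size of the *largest* Jordan block for λ (equivalently, the smallest k with (A − λI)^k v = 0 for every generalised eigenvector v of λ).

  λ = 2: largest Jordan block has size 1, contributing (x − 2)
  λ = 6: largest Jordan block has size 1, contributing (x − 6)

So m_A(x) = (x - 6)*(x - 2) = x^2 - 8*x + 12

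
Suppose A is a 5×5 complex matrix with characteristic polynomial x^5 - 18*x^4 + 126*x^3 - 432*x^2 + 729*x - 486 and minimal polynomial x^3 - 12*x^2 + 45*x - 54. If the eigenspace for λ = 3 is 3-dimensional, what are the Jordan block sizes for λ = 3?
Block sizes for λ = 3: [2, 1, 1]

Step 1 — from the characteristic polynomial, algebraic multiplicity of λ = 3 is 4. From dim ker(A − (3)·I) = 3, there are exactly 3 Jordan blocks for λ = 3.
Step 2 — from the minimal polynomial, the factor (x − 3)^2 tells us the largest block for λ = 3 has size 2.
Step 3 — with total size 4, 3 blocks, and largest block 2, the block sizes (in nonincreasing order) are [2, 1, 1].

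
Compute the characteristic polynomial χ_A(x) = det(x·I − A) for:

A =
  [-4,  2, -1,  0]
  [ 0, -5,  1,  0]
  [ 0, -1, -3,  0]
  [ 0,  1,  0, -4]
x^4 + 16*x^3 + 96*x^2 + 256*x + 256

Expanding det(x·I − A) (e.g. by cofactor expansion or by noting that A is similar to its Jordan form J, which has the same characteristic polynomial as A) gives
  χ_A(x) = x^4 + 16*x^3 + 96*x^2 + 256*x + 256
which factors as (x + 4)^4. The eigenvalues (with algebraic multiplicities) are λ = -4 with multiplicity 4.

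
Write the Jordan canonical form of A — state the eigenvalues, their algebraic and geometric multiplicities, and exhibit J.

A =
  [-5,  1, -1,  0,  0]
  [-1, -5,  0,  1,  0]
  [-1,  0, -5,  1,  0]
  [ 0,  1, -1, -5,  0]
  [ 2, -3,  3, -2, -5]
J_2(-5) ⊕ J_2(-5) ⊕ J_1(-5)

The characteristic polynomial is
  det(x·I − A) = x^5 + 25*x^4 + 250*x^3 + 1250*x^2 + 3125*x + 3125 = (x + 5)^5

Eigenvalues and multiplicities (the geometric multiplicity of λ is n − rank(A − λI), which equals the number of Jordan blocks for λ):
  λ = -5: algebraic multiplicity = 5, geometric multiplicity = 3

Determining the block sizes for each eigenvalue:
  λ = -5: with am = 5 and gm = 3, the partition is not yet determined (e.g. several partitions of 5 into 3 parts exist). Let N = A − (-5)·I. Computing rank(N^1) = 2, rank(N^2) = 0; the number of blocks of size ≥ j is rank(N^{j−1}) − rank(N^j), giving [3, 2]. So we have 2 block(s) of size 2, 1 block(s) of size 1 → block sizes [2, 2, 1]

Assembling the blocks gives a Jordan form
J =
  [-5,  1,  0,  0,  0]
  [ 0, -5,  0,  0,  0]
  [ 0,  0, -5,  1,  0]
  [ 0,  0,  0, -5,  0]
  [ 0,  0,  0,  0, -5]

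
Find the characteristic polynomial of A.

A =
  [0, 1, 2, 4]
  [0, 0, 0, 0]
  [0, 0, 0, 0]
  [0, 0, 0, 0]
x^4

Expanding det(x·I − A) (e.g. by cofactor expansion or by noting that A is similar to its Jordan form J, which has the same characteristic polynomial as A) gives
  χ_A(x) = x^4
which factors as x^4. The eigenvalues (with algebraic multiplicities) are λ = 0 with multiplicity 4.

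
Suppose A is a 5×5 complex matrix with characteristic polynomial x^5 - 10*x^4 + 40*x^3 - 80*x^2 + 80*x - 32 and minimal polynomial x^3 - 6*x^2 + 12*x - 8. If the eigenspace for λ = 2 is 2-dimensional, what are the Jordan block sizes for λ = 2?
Block sizes for λ = 2: [3, 2]

Step 1 — from the characteristic polynomial, algebraic multiplicity of λ = 2 is 5. From dim ker(A − (2)·I) = 2, there are exactly 2 Jordan blocks for λ = 2.
Step 2 — from the minimal polynomial, the factor (x − 2)^3 tells us the largest block for λ = 2 has size 3.
Step 3 — with total size 5, 2 blocks, and largest block 3, the block sizes (in nonincreasing order) are [3, 2].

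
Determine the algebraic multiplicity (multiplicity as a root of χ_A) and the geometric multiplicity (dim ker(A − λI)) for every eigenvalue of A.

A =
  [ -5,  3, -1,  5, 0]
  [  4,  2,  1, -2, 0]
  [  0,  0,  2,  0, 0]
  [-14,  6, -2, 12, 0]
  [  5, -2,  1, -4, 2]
λ = 2: alg = 4, geom = 2; λ = 5: alg = 1, geom = 1

Step 1 — factor the characteristic polynomial to read off the algebraic multiplicities:
  χ_A(x) = (x - 5)*(x - 2)^4

Step 2 — compute geometric multiplicities via the rank-nullity identity g(λ) = n − rank(A − λI):
  rank(A − (2)·I) = 3, so dim ker(A − (2)·I) = n − 3 = 2
  rank(A − (5)·I) = 4, so dim ker(A − (5)·I) = n − 4 = 1

Summary:
  λ = 2: algebraic multiplicity = 4, geometric multiplicity = 2
  λ = 5: algebraic multiplicity = 1, geometric multiplicity = 1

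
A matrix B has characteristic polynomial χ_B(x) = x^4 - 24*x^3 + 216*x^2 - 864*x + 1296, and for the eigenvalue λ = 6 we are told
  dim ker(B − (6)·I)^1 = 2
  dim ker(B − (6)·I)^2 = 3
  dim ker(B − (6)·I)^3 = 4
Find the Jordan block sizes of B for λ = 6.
Block sizes for λ = 6: [3, 1]

From the dimensions of kernels of powers, the number of Jordan blocks of size at least j is d_j − d_{j−1} where d_j = dim ker(N^j) (with d_0 = 0). Computing the differences gives [2, 1, 1].
The number of blocks of size exactly k is (#blocks of size ≥ k) − (#blocks of size ≥ k + 1), so the partition is: 1 block(s) of size 1, 1 block(s) of size 3.
In nonincreasing order the block sizes are [3, 1].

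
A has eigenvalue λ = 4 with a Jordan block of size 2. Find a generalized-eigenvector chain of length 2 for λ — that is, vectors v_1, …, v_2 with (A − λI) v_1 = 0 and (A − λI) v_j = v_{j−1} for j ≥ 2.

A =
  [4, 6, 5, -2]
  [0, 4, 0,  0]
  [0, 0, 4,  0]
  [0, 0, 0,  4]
A Jordan chain for λ = 4 of length 2:
v_1 = (6, 0, 0, 0)ᵀ
v_2 = (0, 1, 0, 0)ᵀ

Let N = A − (4)·I. We want v_2 with N^2 v_2 = 0 but N^1 v_2 ≠ 0; then v_{j-1} := N · v_j for j = 2, …, 2.

Pick v_2 = (0, 1, 0, 0)ᵀ.
Then v_1 = N · v_2 = (6, 0, 0, 0)ᵀ.

Sanity check: (A − (4)·I) v_1 = (0, 0, 0, 0)ᵀ = 0. ✓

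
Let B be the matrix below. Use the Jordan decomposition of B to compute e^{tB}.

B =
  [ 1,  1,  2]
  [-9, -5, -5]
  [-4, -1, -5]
e^{tB} =
  [-t^2*exp(-3*t)/2 + 4*t*exp(-3*t) + exp(-3*t), t*exp(-3*t), -t^2*exp(-3*t)/2 + 2*t*exp(-3*t)]
  [t^2*exp(-3*t) - 9*t*exp(-3*t), -2*t*exp(-3*t) + exp(-3*t), t^2*exp(-3*t) - 5*t*exp(-3*t)]
  [t^2*exp(-3*t)/2 - 4*t*exp(-3*t), -t*exp(-3*t), t^2*exp(-3*t)/2 - 2*t*exp(-3*t) + exp(-3*t)]

Strategy: write B = P · J · P⁻¹ where J is a Jordan canonical form, so e^{tB} = P · e^{tJ} · P⁻¹, and e^{tJ} can be computed block-by-block.

B has Jordan form
J =
  [-3,  1,  0]
  [ 0, -3,  1]
  [ 0,  0, -3]
(up to reordering of blocks).

Per-block formulas:
  For a 3×3 Jordan block J_3(-3): exp(t · J_3(-3)) = e^(-3t)·(I + t·N + (t^2/2)·N^2), where N is the 3×3 nilpotent shift.

After assembling e^{tJ} and conjugating by P, we get:

e^{tB} =
  [-t^2*exp(-3*t)/2 + 4*t*exp(-3*t) + exp(-3*t), t*exp(-3*t), -t^2*exp(-3*t)/2 + 2*t*exp(-3*t)]
  [t^2*exp(-3*t) - 9*t*exp(-3*t), -2*t*exp(-3*t) + exp(-3*t), t^2*exp(-3*t) - 5*t*exp(-3*t)]
  [t^2*exp(-3*t)/2 - 4*t*exp(-3*t), -t*exp(-3*t), t^2*exp(-3*t)/2 - 2*t*exp(-3*t) + exp(-3*t)]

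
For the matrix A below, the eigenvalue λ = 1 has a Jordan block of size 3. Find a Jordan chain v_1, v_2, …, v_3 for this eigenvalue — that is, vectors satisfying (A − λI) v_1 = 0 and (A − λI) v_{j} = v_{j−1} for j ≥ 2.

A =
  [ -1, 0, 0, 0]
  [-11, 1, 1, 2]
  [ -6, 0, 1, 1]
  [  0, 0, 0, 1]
A Jordan chain for λ = 1 of length 3:
v_1 = (0, 1, 0, 0)ᵀ
v_2 = (0, 2, 1, 0)ᵀ
v_3 = (0, 0, 0, 1)ᵀ

Let N = A − (1)·I. We want v_3 with N^3 v_3 = 0 but N^2 v_3 ≠ 0; then v_{j-1} := N · v_j for j = 3, …, 2.

Pick v_3 = (0, 0, 0, 1)ᵀ.
Then v_2 = N · v_3 = (0, 2, 1, 0)ᵀ.
Then v_1 = N · v_2 = (0, 1, 0, 0)ᵀ.

Sanity check: (A − (1)·I) v_1 = (0, 0, 0, 0)ᵀ = 0. ✓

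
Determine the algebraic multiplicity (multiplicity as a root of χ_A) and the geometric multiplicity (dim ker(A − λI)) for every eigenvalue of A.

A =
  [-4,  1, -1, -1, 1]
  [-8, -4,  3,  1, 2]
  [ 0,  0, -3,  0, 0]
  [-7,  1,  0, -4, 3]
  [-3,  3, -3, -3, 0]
λ = -3: alg = 5, geom = 2

Step 1 — factor the characteristic polynomial to read off the algebraic multiplicities:
  χ_A(x) = (x + 3)^5

Step 2 — compute geometric multiplicities via the rank-nullity identity g(λ) = n − rank(A − λI):
  rank(A − (-3)·I) = 3, so dim ker(A − (-3)·I) = n − 3 = 2

Summary:
  λ = -3: algebraic multiplicity = 5, geometric multiplicity = 2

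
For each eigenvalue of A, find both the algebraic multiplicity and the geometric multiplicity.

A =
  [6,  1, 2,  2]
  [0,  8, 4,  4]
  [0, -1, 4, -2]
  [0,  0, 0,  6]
λ = 6: alg = 4, geom = 3

Step 1 — factor the characteristic polynomial to read off the algebraic multiplicities:
  χ_A(x) = (x - 6)^4

Step 2 — compute geometric multiplicities via the rank-nullity identity g(λ) = n − rank(A − λI):
  rank(A − (6)·I) = 1, so dim ker(A − (6)·I) = n − 1 = 3

Summary:
  λ = 6: algebraic multiplicity = 4, geometric multiplicity = 3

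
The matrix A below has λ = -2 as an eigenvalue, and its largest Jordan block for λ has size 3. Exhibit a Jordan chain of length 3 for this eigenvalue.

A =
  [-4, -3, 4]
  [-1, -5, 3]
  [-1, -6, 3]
A Jordan chain for λ = -2 of length 3:
v_1 = (3, 2, 3)ᵀ
v_2 = (-2, -1, -1)ᵀ
v_3 = (1, 0, 0)ᵀ

Let N = A − (-2)·I. We want v_3 with N^3 v_3 = 0 but N^2 v_3 ≠ 0; then v_{j-1} := N · v_j for j = 3, …, 2.

Pick v_3 = (1, 0, 0)ᵀ.
Then v_2 = N · v_3 = (-2, -1, -1)ᵀ.
Then v_1 = N · v_2 = (3, 2, 3)ᵀ.

Sanity check: (A − (-2)·I) v_1 = (0, 0, 0)ᵀ = 0. ✓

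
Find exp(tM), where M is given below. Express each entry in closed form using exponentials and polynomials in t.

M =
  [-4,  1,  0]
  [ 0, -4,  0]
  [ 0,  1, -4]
e^{tM} =
  [exp(-4*t), t*exp(-4*t), 0]
  [0, exp(-4*t), 0]
  [0, t*exp(-4*t), exp(-4*t)]

Strategy: write M = P · J · P⁻¹ where J is a Jordan canonical form, so e^{tM} = P · e^{tJ} · P⁻¹, and e^{tJ} can be computed block-by-block.

M has Jordan form
J =
  [-4,  1,  0]
  [ 0, -4,  0]
  [ 0,  0, -4]
(up to reordering of blocks).

Per-block formulas:
  For a 2×2 Jordan block J_2(-4): exp(t · J_2(-4)) = e^(-4t)·(I + t·N), where N is the 2×2 nilpotent shift.
  For a 1×1 block at λ = -4: exp(t · [-4]) = [e^(-4t)].

After assembling e^{tJ} and conjugating by P, we get:

e^{tM} =
  [exp(-4*t), t*exp(-4*t), 0]
  [0, exp(-4*t), 0]
  [0, t*exp(-4*t), exp(-4*t)]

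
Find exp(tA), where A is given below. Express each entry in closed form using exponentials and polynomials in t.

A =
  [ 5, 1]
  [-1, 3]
e^{tA} =
  [t*exp(4*t) + exp(4*t), t*exp(4*t)]
  [-t*exp(4*t), -t*exp(4*t) + exp(4*t)]

Strategy: write A = P · J · P⁻¹ where J is a Jordan canonical form, so e^{tA} = P · e^{tJ} · P⁻¹, and e^{tJ} can be computed block-by-block.

A has Jordan form
J =
  [4, 1]
  [0, 4]
(up to reordering of blocks).

Per-block formulas:
  For a 2×2 Jordan block J_2(4): exp(t · J_2(4)) = e^(4t)·(I + t·N), where N is the 2×2 nilpotent shift.

After assembling e^{tJ} and conjugating by P, we get:

e^{tA} =
  [t*exp(4*t) + exp(4*t), t*exp(4*t)]
  [-t*exp(4*t), -t*exp(4*t) + exp(4*t)]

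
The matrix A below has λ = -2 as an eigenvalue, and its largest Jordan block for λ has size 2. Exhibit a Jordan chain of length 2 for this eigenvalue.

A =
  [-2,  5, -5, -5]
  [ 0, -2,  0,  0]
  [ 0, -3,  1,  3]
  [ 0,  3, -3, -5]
A Jordan chain for λ = -2 of length 2:
v_1 = (5, 0, -3, 3)ᵀ
v_2 = (0, 1, 0, 0)ᵀ

Let N = A − (-2)·I. We want v_2 with N^2 v_2 = 0 but N^1 v_2 ≠ 0; then v_{j-1} := N · v_j for j = 2, …, 2.

Pick v_2 = (0, 1, 0, 0)ᵀ.
Then v_1 = N · v_2 = (5, 0, -3, 3)ᵀ.

Sanity check: (A − (-2)·I) v_1 = (0, 0, 0, 0)ᵀ = 0. ✓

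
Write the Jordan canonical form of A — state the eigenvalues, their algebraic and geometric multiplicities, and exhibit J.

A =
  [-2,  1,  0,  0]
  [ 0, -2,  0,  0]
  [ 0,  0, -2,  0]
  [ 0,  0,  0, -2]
J_2(-2) ⊕ J_1(-2) ⊕ J_1(-2)

The characteristic polynomial is
  det(x·I − A) = x^4 + 8*x^3 + 24*x^2 + 32*x + 16 = (x + 2)^4

Eigenvalues and multiplicities (the geometric multiplicity of λ is n − rank(A − λI), which equals the number of Jordan blocks for λ):
  λ = -2: algebraic multiplicity = 4, geometric multiplicity = 3

Determining the block sizes for each eigenvalue:
  λ = -2: 3 blocks summing to 4 forces exactly one block of size 2 and the rest size 1 → block sizes [2, 1, 1]

Assembling the blocks gives a Jordan form
J =
  [-2,  1,  0,  0]
  [ 0, -2,  0,  0]
  [ 0,  0, -2,  0]
  [ 0,  0,  0, -2]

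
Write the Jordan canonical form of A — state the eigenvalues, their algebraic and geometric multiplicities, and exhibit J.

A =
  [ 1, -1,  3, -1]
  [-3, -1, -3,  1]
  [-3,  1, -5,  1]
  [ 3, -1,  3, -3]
J_2(-2) ⊕ J_1(-2) ⊕ J_1(-2)

The characteristic polynomial is
  det(x·I − A) = x^4 + 8*x^3 + 24*x^2 + 32*x + 16 = (x + 2)^4

Eigenvalues and multiplicities (the geometric multiplicity of λ is n − rank(A − λI), which equals the number of Jordan blocks for λ):
  λ = -2: algebraic multiplicity = 4, geometric multiplicity = 3

Determining the block sizes for each eigenvalue:
  λ = -2: 3 blocks summing to 4 forces exactly one block of size 2 and the rest size 1 → block sizes [2, 1, 1]

Assembling the blocks gives a Jordan form
J =
  [-2,  1,  0,  0]
  [ 0, -2,  0,  0]
  [ 0,  0, -2,  0]
  [ 0,  0,  0, -2]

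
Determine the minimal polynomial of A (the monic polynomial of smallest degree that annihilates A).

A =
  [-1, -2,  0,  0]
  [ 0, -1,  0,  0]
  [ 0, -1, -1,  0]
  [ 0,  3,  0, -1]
x^2 + 2*x + 1

The characteristic polynomial is χ_A(x) = (x + 1)^4, so the eigenvalues are known. The minimal polynomial is
  m_A(x) = Π_λ (x − λ)^{k_λ}
where k_λ is the size of the *largest* Jordan block for λ (equivalently, the smallest k with (A − λI)^k v = 0 for every generalised eigenvector v of λ).

  λ = -1: largest Jordan block has size 2, contributing (x + 1)^2

So m_A(x) = (x + 1)^2 = x^2 + 2*x + 1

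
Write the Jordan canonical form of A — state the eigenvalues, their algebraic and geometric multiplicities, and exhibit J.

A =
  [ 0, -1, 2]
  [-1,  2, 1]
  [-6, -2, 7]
J_3(3)

The characteristic polynomial is
  det(x·I − A) = x^3 - 9*x^2 + 27*x - 27 = (x - 3)^3

Eigenvalues and multiplicities (the geometric multiplicity of λ is n − rank(A − λI), which equals the number of Jordan blocks for λ):
  λ = 3: algebraic multiplicity = 3, geometric multiplicity = 1

Determining the block sizes for each eigenvalue:
  λ = 3: one block (gm = 1), so the single block has size am = 3 → block sizes [3]

Assembling the blocks gives a Jordan form
J =
  [3, 1, 0]
  [0, 3, 1]
  [0, 0, 3]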